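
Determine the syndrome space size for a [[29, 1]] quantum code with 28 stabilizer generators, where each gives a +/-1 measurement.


Each stabilizer generator gives a binary (+1 or -1) measurement outcome.
With 28 independent generators:
Total syndromes = 2^28
= 268435456

268435456


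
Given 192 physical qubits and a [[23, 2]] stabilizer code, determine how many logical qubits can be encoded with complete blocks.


Each code block uses 23 physical qubits for 2 logical qubit(s).
Number of complete blocks = floor(192 / 23) = 8
Logical qubits = 8 * 2
= 16

16


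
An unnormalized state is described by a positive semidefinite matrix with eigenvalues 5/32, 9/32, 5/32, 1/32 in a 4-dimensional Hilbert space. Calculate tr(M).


tr(M) = sum of eigenvalues
= 5/32 + 9/32 + 5/32 + 1/32
= 20/32
= 0.6250

0.6250


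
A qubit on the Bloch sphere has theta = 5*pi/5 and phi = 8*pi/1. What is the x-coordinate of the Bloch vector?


theta = 3.1416, phi = 25.1327
r_x = sin(theta)*cos(phi) = 0.0000 * 1.0000
r_x = 0.0000

0.0000


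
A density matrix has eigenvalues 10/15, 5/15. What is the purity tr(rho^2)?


tr(rho^2) = sum of eigenvalues squared
= (10/15)^2 + (5/15)^2
= (100 + 25) / 225
= 125/225
= 0.5556

0.5556


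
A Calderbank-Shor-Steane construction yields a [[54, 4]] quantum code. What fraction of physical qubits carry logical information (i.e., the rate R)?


Code rate R = k/n
= 4/54
= 0.0741

0.0741


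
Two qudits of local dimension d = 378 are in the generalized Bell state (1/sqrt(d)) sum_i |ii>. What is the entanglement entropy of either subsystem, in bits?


For a maximally entangled state in d x d:
S = log2(d) = log2(378)
= 8.5622

8.5622


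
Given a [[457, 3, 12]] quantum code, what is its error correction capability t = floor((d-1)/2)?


Code parameters: [[457, 3, 12]], distance d = 12.
Number of correctable errors = floor((d-1)/2)
= floor((12 - 1)/2)
= floor(11/2)
= 5

5


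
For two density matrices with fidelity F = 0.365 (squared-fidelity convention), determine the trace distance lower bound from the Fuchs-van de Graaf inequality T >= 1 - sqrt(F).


Fuchs-van de Graaf (squared-fidelity convention): 1 - sqrt(F) <= T <= sqrt(1 - F).
Lower bound: T >= 1 - sqrt(F)
sqrt(F) = sqrt(0.365) = 0.6042
T >= 1 - 0.6042
T >= 0.3958

0.3958


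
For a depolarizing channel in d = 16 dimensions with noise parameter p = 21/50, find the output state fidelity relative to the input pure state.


F = (1-p) + p/d
= (1 - 0.4200) + 0.4200/16
= 0.5800 + 0.0262
= 0.6063

0.6063


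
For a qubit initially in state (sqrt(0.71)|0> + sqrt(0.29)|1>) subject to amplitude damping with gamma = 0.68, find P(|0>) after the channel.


For amplitude damping with parameter gamma on state sqrt(a)|0> + sqrt(b)|1>:
alpha^2 = 0.71, beta^2 = 0.29
P(|0>) = alpha^2 + gamma * beta^2
= 0.71 + 0.68 * 0.29
= 0.71 + 0.1972
= 0.9072

0.9072


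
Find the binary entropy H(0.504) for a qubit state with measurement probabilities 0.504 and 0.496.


S = -p*log2(p) - (1-p)*log2(1-p)
p = 0.5040, 1-p = 0.4960
= -0.5040 * log2(0.5040) - 0.4960 * log2(0.4960)
= -(-0.4982) - (-0.5017)
= 1.0000

1.0000


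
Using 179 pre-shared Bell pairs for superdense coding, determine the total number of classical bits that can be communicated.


Superdense coding allows 2 classical bits per shared entangled pair.
179 pair(s) -> 2 * 179 = 358 classical bits

358


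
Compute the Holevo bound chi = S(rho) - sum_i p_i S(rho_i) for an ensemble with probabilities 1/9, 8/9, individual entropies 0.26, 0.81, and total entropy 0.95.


chi = S(rho) - sum_i p_i * S(rho_i)
Weighted entropy = 1/9 * 0.26 + 8/9 * 0.81
= 0.7489
chi = 0.95 - 0.7489
= 0.2011

0.2011


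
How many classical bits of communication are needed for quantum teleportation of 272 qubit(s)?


Quantum teleportation requires 2 classical bits per qubit teleported.
272 qubit(s) -> 2 * 272 = 544 classical bits

544


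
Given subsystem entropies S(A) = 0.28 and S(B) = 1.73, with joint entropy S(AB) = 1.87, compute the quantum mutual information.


I(A:B) = S(A) + S(B) - S(AB)
= 0.28 + 1.73 - 1.87
= 0.1400

0.1400


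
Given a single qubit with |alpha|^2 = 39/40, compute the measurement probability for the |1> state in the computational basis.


|alpha|^2 = 39/40 = 0.9750
|beta|^2 = 1 - 39/40 = 1/40 = 0.0250
P(|1>) = |beta|^2 = 0.0250

0.0250


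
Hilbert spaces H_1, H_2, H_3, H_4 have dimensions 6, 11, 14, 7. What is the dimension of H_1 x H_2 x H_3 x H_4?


dim(H_1 x H_2 x H_3 x H_4) = 6 * 11 * 14 * 7
= 66 * 14 * 7
= 924 * 7
= 6468

6468


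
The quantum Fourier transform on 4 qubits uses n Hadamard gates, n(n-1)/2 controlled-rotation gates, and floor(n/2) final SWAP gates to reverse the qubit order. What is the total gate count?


Hadamard gates: 4
Controlled rotations: n*(n-1)/2 = 4*3/2 = 6
SWAP gates: floor(n/2) = floor(4/2) = 2
Total = 4 + 6 + 2
= 12

12


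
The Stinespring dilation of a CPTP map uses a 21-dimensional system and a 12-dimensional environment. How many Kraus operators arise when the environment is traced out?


Tracing out the environment in an orthonormal basis {|i>_E} gives Kraus operators K_i = <i|_E U |0>_E.
Number of Kraus operators = dim(H_env) = d_env
= 12

12


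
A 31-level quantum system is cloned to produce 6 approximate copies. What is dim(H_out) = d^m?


Output space = H^(tensor 6) where dim(H) = 31
dim = 31^6
= 961 (after 2 factors)
= 29791 (after 3 factors)
= 923521 (after 4 factors)
= 28629151 (after 5 factors)
= 887503681 (after 6 factors)
= 887503681

887503681


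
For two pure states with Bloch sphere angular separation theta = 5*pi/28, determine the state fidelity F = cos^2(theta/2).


For states separated by angle theta on Bloch sphere:
F = cos^2(theta/2)
theta = 5*pi/28 = 0.5610
theta/2 = 0.2805
cos(theta/2) = 0.9609
F = 0.9234

0.9234


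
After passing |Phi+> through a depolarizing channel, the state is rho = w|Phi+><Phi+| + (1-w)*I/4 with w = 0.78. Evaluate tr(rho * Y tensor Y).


|Phi+> = (|00> + |11>)/sqrt(2)
For the pure Bell state, <Y_A Y_B> = -1 (Bell-state Pauli correlator).
The maximally-mixed part I/4 has tr(I/4 * P tensor P) = 0 for any traceless Pauli P.
So <Y_A Y_B>_rho = w * (-1) + (1 - w) * 0
= 0.78 * (-1)
= -0.7800

-0.7800


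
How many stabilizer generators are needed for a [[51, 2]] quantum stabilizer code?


For an [[n,k]] stabilizer code:
Number of stabilizer generators = n - k
= 51 - 2
= 49

49


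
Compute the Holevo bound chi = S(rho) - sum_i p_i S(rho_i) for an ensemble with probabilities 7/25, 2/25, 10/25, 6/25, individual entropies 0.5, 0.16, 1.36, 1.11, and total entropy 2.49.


chi = S(rho) - sum_i p_i * S(rho_i)
Weighted entropy = 7/25 * 0.5 + 2/25 * 0.16 + 10/25 * 1.36 + 6/25 * 1.11
= 0.9632
chi = 2.49 - 0.9632
= 1.5268

1.5268


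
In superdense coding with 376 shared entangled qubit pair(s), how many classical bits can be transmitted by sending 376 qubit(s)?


Superdense coding allows 2 classical bits per shared entangled pair.
376 pair(s) -> 2 * 376 = 752 classical bits

752


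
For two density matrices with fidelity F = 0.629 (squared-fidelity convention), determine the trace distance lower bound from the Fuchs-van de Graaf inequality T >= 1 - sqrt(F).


Fuchs-van de Graaf (squared-fidelity convention): 1 - sqrt(F) <= T <= sqrt(1 - F).
Lower bound: T >= 1 - sqrt(F)
sqrt(F) = sqrt(0.629) = 0.7931
T >= 1 - 0.7931
T >= 0.2069

0.2069


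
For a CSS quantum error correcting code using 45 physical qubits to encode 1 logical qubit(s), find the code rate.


Code rate R = k/n
= 1/45
= 0.0222

0.0222


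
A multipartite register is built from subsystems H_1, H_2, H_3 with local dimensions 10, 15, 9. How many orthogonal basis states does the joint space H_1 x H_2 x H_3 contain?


dim(H_1 x H_2 x H_3) = 10 * 15 * 9
= 150 * 9
= 1350

1350


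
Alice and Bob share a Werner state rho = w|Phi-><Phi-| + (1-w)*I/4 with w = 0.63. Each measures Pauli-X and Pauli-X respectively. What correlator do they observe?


|Phi-> = (|00> - |11>)/sqrt(2)
For the pure Bell state, <X_A X_B> = -1 (Bell-state Pauli correlator).
The maximally-mixed part I/4 has tr(I/4 * P tensor P) = 0 for any traceless Pauli P.
So <X_A X_B>_rho = w * (-1) + (1 - w) * 0
= 0.63 * (-1)
= -0.6300

-0.6300


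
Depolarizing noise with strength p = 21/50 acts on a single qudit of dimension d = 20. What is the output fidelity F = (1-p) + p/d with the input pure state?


F = (1-p) + p/d
= (1 - 0.4200) + 0.4200/20
= 0.5800 + 0.0210
= 0.6010

0.6010


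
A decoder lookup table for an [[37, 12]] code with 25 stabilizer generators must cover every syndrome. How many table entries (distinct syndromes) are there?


Each stabilizer generator gives a binary (+1 or -1) measurement outcome.
With 25 independent generators:
Total syndromes = 2^25
= 33554432

33554432


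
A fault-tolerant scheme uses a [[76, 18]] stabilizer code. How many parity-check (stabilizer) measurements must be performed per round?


For an [[n,k]] stabilizer code:
Number of stabilizer generators = n - k
= 76 - 18
= 58

58


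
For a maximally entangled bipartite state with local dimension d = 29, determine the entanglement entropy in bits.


For a maximally entangled state in d x d:
S = log2(d) = log2(29)
= 4.8580

4.8580


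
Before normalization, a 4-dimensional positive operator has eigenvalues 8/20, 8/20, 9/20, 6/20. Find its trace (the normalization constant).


tr(M) = sum of eigenvalues
= 8/20 + 8/20 + 9/20 + 6/20
= 31/20
= 1.5500

1.5500


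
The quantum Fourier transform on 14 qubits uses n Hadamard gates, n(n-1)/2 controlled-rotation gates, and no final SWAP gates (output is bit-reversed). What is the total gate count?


Hadamard gates: 14
Controlled rotations: n*(n-1)/2 = 14*13/2 = 91
SWAP gates: 0 (omitted)
Total = 14 + 91
= 105

105


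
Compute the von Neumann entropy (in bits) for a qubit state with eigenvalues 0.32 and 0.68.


S = -p*log2(p) - (1-p)*log2(1-p)
p = 0.3200, 1-p = 0.6800
= -0.3200 * log2(0.3200) - 0.6800 * log2(0.6800)
= -(-0.5260) - (-0.3783)
= 0.9044

0.9044


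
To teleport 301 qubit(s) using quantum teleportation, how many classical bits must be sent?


Quantum teleportation requires 2 classical bits per qubit teleported.
301 qubit(s) -> 2 * 301 = 602 classical bits

602


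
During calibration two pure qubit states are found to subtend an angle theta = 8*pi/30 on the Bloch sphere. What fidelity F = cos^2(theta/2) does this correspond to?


For states separated by angle theta on Bloch sphere:
F = cos^2(theta/2)
theta = 8*pi/30 = 0.8378
theta/2 = 0.4189
cos(theta/2) = 0.9135
F = 0.8346

0.8346


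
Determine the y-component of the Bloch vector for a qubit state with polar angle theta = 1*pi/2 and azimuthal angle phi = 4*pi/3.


theta = 1.5708, phi = 4.1888
r_y = sin(theta)*sin(phi) = 1.0000 * -0.8660
r_y = -0.8660

-0.8660


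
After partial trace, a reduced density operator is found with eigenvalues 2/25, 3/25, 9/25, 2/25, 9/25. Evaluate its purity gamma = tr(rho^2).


tr(rho^2) = sum of eigenvalues squared
= (2/25)^2 + (3/25)^2 + (9/25)^2 + (2/25)^2 + (9/25)^2
= (4 + 9 + 81 + 4 + 81) / 625
= 179/625
= 0.2864

0.2864


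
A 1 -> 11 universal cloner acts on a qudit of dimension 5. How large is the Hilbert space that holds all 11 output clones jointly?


Output space = H^(tensor 11) where dim(H) = 5
dim = 5^11
= 25 (after 2 factors)
= 125 (after 3 factors)
= 625 (after 4 factors)
= 3125 (after 5 factors)
= 15625 (after 6 factors)
= 78125 (after 7 factors)
= 390625 (after 8 factors)
= 1953125 (after 9 factors)
= 9765625 (after 10 factors)
= 48828125 (after 11 factors)
= 48828125

48828125


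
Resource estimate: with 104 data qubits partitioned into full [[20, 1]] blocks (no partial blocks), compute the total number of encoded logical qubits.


Each code block uses 20 physical qubits for 1 logical qubit(s).
Number of complete blocks = floor(104 / 20) = 5
Logical qubits = 5 * 1
= 5

5


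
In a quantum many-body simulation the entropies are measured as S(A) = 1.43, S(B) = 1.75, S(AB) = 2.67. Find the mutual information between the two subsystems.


I(A:B) = S(A) + S(B) - S(AB)
= 1.43 + 1.75 - 2.67
= 0.5100

0.5100


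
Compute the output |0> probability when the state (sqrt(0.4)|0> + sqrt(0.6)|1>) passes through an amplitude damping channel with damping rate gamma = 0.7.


For amplitude damping with parameter gamma on state sqrt(a)|0> + sqrt(b)|1>:
alpha^2 = 0.4, beta^2 = 0.6
P(|0>) = alpha^2 + gamma * beta^2
= 0.4 + 0.7 * 0.6
= 0.4 + 0.4200
= 0.8200

0.8200


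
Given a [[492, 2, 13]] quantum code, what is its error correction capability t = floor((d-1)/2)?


Code parameters: [[492, 2, 13]], distance d = 13.
Number of correctable errors = floor((d-1)/2)
= floor((13 - 1)/2)
= floor(12/2)
= 6

6


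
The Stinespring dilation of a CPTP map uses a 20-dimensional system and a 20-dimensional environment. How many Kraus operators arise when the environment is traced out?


Tracing out the environment in an orthonormal basis {|i>_E} gives Kraus operators K_i = <i|_E U |0>_E.
Number of Kraus operators = dim(H_env) = d_env
= 20

20


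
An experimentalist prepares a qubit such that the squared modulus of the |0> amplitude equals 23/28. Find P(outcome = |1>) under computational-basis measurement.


|alpha|^2 = 23/28 = 0.8214
|beta|^2 = 1 - 23/28 = 5/28 = 0.1786
P(|1>) = |beta|^2 = 0.1786

0.1786


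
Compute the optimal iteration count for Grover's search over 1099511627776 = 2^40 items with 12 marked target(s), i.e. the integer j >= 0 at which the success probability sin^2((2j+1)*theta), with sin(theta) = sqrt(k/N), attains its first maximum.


After j Grover iterations the success probability is P(j) = sin^2((2j+1)*theta), where sin(theta) = sqrt(k/N).
N = 2^40 = 1099511627776, k = 12
sin(theta) = sqrt(k/N) = 3.30362474e-06
theta = arcsin(sqrt(k/N)) = 3.30362474e-06 rad
P(j) reaches its first maximum when (2j+1)*theta is as close as possible to pi/2, i.e. j = round(pi/(4*theta) - 1/2).
pi/(4*theta) - 1/2 = 237737.8103
(For comparison, the common estimate pi/4 * sqrt(N/k) = 237738.3103; the exact maximiser is used here.)
Optimal iterations = 237738

237738


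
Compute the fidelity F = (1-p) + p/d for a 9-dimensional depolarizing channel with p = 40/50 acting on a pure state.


F = (1-p) + p/d
= (1 - 0.8000) + 0.8000/9
= 0.2000 + 0.0889
= 0.2889

0.2889


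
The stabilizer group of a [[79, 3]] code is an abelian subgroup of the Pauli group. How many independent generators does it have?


For an [[n,k]] stabilizer code:
Number of stabilizer generators = n - k
= 79 - 3
= 76

76


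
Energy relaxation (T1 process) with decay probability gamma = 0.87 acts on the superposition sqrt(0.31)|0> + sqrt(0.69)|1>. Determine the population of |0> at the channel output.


For amplitude damping with parameter gamma on state sqrt(a)|0> + sqrt(b)|1>:
alpha^2 = 0.31, beta^2 = 0.69
P(|0>) = alpha^2 + gamma * beta^2
= 0.31 + 0.87 * 0.69
= 0.31 + 0.6003
= 0.9103

0.9103


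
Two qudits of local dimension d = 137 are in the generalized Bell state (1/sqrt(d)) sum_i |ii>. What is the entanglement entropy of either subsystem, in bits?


For a maximally entangled state in d x d:
S = log2(d) = log2(137)
= 7.0980

7.0980


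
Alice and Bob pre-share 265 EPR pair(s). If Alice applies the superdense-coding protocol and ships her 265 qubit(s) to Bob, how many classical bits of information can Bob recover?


Superdense coding allows 2 classical bits per shared entangled pair.
265 pair(s) -> 2 * 265 = 530 classical bits

530


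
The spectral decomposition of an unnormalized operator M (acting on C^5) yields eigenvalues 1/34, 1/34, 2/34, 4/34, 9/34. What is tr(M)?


tr(M) = sum of eigenvalues
= 1/34 + 1/34 + 2/34 + 4/34 + 9/34
= 17/34
= 0.5000

0.5000


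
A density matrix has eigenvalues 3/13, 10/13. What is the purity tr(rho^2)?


tr(rho^2) = sum of eigenvalues squared
= (3/13)^2 + (10/13)^2
= (9 + 100) / 169
= 109/169
= 0.6450

0.6450


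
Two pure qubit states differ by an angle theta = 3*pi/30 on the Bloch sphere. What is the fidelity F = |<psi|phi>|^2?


For states separated by angle theta on Bloch sphere:
F = cos^2(theta/2)
theta = 3*pi/30 = 0.3142
theta/2 = 0.1571
cos(theta/2) = 0.9877
F = 0.9755

0.9755


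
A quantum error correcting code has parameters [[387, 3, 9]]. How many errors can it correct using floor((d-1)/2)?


Code parameters: [[387, 3, 9]], distance d = 9.
Number of correctable errors = floor((d-1)/2)
= floor((9 - 1)/2)
= floor(8/2)
= 4

4


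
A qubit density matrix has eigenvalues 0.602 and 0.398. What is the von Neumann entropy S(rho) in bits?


S = -p*log2(p) - (1-p)*log2(1-p)
p = 0.6020, 1-p = 0.3980
= -0.6020 * log2(0.6020) - 0.3980 * log2(0.3980)
= -(-0.4408) - (-0.5290)
= 0.9698

0.9698


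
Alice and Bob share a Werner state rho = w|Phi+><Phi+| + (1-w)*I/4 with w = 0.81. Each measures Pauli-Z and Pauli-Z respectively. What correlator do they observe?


|Phi+> = (|00> + |11>)/sqrt(2)
For the pure Bell state, <Z_A Z_B> = +1 (Bell-state Pauli correlator).
The maximally-mixed part I/4 has tr(I/4 * P tensor P) = 0 for any traceless Pauli P.
So <Z_A Z_B>_rho = w * (+1) + (1 - w) * 0
= 0.81 * (+1)
= 0.8100

0.8100


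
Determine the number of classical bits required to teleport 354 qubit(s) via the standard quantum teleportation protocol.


Quantum teleportation requires 2 classical bits per qubit teleported.
354 qubit(s) -> 2 * 354 = 708 classical bits

708


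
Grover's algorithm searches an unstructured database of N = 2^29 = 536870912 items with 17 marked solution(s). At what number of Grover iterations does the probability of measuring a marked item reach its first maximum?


After j Grover iterations the success probability is P(j) = sin^2((2j+1)*theta), where sin(theta) = sqrt(k/N).
N = 2^29 = 536870912, k = 17
sin(theta) = sqrt(k/N) = 0.00017794653
theta = arcsin(sqrt(k/N)) = 0.0001779465309 rad
P(j) reaches its first maximum when (2j+1)*theta is as close as possible to pi/2, i.e. j = round(pi/(4*theta) - 1/2).
pi/(4*theta) - 1/2 = 4413.1750
(For comparison, the common estimate pi/4 * sqrt(N/k) = 4413.6751; the exact maximiser is used here.)
Optimal iterations = 4413

4413


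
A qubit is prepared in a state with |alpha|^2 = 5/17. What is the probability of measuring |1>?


|alpha|^2 = 5/17 = 0.2941
|beta|^2 = 1 - 5/17 = 12/17 = 0.7059
P(|1>) = |beta|^2 = 0.7059

0.7059


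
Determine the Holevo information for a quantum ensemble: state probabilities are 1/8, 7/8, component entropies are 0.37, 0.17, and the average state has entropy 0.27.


chi = S(rho) - sum_i p_i * S(rho_i)
Weighted entropy = 1/8 * 0.37 + 7/8 * 0.17
= 0.1950
chi = 0.27 - 0.1950
= 0.0750

0.0750


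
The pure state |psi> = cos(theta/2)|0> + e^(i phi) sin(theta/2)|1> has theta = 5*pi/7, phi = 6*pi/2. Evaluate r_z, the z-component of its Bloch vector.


theta = 2.2440, phi = 9.4248
r_z = cos(theta) = -0.6235

-0.6235


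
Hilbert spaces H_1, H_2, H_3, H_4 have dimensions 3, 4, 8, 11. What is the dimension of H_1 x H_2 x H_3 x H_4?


dim(H_1 x H_2 x H_3 x H_4) = 3 * 4 * 8 * 11
= 12 * 8 * 11
= 96 * 11
= 1056

1056


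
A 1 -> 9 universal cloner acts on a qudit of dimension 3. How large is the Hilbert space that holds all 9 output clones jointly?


Output space = H^(tensor 9) where dim(H) = 3
dim = 3^9
= 9 (after 2 factors)
= 27 (after 3 factors)
= 81 (after 4 factors)
= 243 (after 5 factors)
= 729 (after 6 factors)
= 2187 (after 7 factors)
= 6561 (after 8 factors)
= 19683 (after 9 factors)
= 19683

19683


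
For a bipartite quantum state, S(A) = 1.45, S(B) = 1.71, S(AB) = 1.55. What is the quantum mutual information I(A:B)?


I(A:B) = S(A) + S(B) - S(AB)
= 1.45 + 1.71 - 1.55
= 1.6100

1.6100


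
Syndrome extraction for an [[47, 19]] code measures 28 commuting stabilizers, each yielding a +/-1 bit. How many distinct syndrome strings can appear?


Each stabilizer generator gives a binary (+1 or -1) measurement outcome.
With 28 independent generators:
Total syndromes = 2^28
= 268435456

268435456


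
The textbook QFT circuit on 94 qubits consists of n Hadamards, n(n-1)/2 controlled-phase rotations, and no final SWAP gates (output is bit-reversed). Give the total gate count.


Hadamard gates: 94
Controlled rotations: n*(n-1)/2 = 94*93/2 = 4371
SWAP gates: 0 (omitted)
Total = 94 + 4371
= 4465

4465


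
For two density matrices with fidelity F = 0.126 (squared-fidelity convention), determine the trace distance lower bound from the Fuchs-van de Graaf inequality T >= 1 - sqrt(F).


Fuchs-van de Graaf (squared-fidelity convention): 1 - sqrt(F) <= T <= sqrt(1 - F).
Lower bound: T >= 1 - sqrt(F)
sqrt(F) = sqrt(0.126) = 0.3550
T >= 1 - 0.3550
T >= 0.6450

0.6450


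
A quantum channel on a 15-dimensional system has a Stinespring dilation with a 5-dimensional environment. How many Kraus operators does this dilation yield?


Tracing out the environment in an orthonormal basis {|i>_E} gives Kraus operators K_i = <i|_E U |0>_E.
Number of Kraus operators = dim(H_env) = d_env
= 5

5


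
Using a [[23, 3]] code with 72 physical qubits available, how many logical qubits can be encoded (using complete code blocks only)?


Each code block uses 23 physical qubits for 3 logical qubit(s).
Number of complete blocks = floor(72 / 23) = 3
Logical qubits = 3 * 3
= 9

9


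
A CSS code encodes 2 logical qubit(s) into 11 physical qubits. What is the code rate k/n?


Code rate R = k/n
= 2/11
= 0.1818

0.1818


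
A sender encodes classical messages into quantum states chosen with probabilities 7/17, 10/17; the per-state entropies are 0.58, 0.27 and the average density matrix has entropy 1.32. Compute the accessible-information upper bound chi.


chi = S(rho) - sum_i p_i * S(rho_i)
Weighted entropy = 7/17 * 0.58 + 10/17 * 0.27
= 0.3976
chi = 1.32 - 0.3976
= 0.9224

0.9224


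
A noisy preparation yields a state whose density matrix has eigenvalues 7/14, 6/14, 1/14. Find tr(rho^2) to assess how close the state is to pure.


tr(rho^2) = sum of eigenvalues squared
= (7/14)^2 + (6/14)^2 + (1/14)^2
= (49 + 36 + 1) / 196
= 86/196
= 0.4388

0.4388


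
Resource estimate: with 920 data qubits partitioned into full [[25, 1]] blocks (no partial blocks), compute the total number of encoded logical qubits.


Each code block uses 25 physical qubits for 1 logical qubit(s).
Number of complete blocks = floor(920 / 25) = 36
Logical qubits = 36 * 1
= 36

36


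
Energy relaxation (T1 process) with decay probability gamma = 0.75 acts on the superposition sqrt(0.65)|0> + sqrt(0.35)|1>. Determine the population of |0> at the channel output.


For amplitude damping with parameter gamma on state sqrt(a)|0> + sqrt(b)|1>:
alpha^2 = 0.65, beta^2 = 0.35
P(|0>) = alpha^2 + gamma * beta^2
= 0.65 + 0.75 * 0.35
= 0.65 + 0.2625
= 0.9125

0.9125


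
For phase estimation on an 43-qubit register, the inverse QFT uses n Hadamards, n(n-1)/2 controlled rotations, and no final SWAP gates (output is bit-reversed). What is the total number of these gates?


Hadamard gates: 43
Controlled rotations: n*(n-1)/2 = 43*42/2 = 903
SWAP gates: 0 (omitted)
Total = 43 + 903
= 946

946


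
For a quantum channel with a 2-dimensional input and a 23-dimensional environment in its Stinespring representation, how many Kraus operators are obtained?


Tracing out the environment in an orthonormal basis {|i>_E} gives Kraus operators K_i = <i|_E U |0>_E.
Number of Kraus operators = dim(H_env) = d_env
= 23

23


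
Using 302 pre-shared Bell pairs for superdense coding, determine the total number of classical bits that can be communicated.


Superdense coding allows 2 classical bits per shared entangled pair.
302 pair(s) -> 2 * 302 = 604 classical bits

604


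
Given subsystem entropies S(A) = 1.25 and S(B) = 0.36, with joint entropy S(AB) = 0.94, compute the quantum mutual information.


I(A:B) = S(A) + S(B) - S(AB)
= 1.25 + 0.36 - 0.94
= 0.6700

0.6700


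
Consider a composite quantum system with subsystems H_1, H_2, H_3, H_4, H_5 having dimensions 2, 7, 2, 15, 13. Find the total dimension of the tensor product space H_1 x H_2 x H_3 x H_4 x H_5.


dim(H_1 x H_2 x H_3 x H_4 x H_5) = 2 * 7 * 2 * 15 * 13
= 14 * 2 * 15 * 13
= 28 * 15 * 13
= 420 * 13
= 5460

5460


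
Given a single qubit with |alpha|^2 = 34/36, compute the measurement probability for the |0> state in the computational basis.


|alpha|^2 = 34/36 = 0.9444
|beta|^2 = 1 - 34/36 = 2/36 = 0.0556
P(|0>) = |alpha|^2 = 0.9444

0.9444


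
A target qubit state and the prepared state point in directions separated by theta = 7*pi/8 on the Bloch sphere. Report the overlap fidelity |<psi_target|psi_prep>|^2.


For states separated by angle theta on Bloch sphere:
F = cos^2(theta/2)
theta = 7*pi/8 = 2.7489
theta/2 = 1.3744
cos(theta/2) = 0.1951
F = 0.0381

0.0381


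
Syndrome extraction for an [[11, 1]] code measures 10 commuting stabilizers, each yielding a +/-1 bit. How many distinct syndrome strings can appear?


Each stabilizer generator gives a binary (+1 or -1) measurement outcome.
With 10 independent generators:
Total syndromes = 2^10
= 1024

1024


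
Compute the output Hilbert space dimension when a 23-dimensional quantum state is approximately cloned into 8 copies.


Output space = H^(tensor 8) where dim(H) = 23
dim = 23^8
= 529 (after 2 factors)
= 12167 (after 3 factors)
= 279841 (after 4 factors)
= 6436343 (after 5 factors)
= 148035889 (after 6 factors)
= 3404825447 (after 7 factors)
= 78310985281 (after 8 factors)
= 78310985281

78310985281


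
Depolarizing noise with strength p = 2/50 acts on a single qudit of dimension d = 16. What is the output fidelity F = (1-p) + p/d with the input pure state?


F = (1-p) + p/d
= (1 - 0.0400) + 0.0400/16
= 0.9600 + 0.0025
= 0.9625

0.9625


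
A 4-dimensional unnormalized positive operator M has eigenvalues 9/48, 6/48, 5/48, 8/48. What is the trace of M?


tr(M) = sum of eigenvalues
= 9/48 + 6/48 + 5/48 + 8/48
= 28/48
= 0.5833

0.5833


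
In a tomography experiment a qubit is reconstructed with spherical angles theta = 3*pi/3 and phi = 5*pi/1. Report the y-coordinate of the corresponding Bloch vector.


theta = 3.1416, phi = 15.7080
r_y = sin(theta)*sin(phi) = 0.0000 * 0.0000
r_y = 0.0000

0.0000


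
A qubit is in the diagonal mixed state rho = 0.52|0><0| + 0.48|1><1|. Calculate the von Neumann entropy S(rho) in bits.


S = -p*log2(p) - (1-p)*log2(1-p)
p = 0.5200, 1-p = 0.4800
= -0.5200 * log2(0.5200) - 0.4800 * log2(0.4800)
= -(-0.4906) - (-0.5083)
= 0.9988

0.9988


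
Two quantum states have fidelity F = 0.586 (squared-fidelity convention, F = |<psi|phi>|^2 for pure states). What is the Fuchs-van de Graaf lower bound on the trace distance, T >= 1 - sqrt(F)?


Fuchs-van de Graaf (squared-fidelity convention): 1 - sqrt(F) <= T <= sqrt(1 - F).
Lower bound: T >= 1 - sqrt(F)
sqrt(F) = sqrt(0.586) = 0.7655
T >= 1 - 0.7655
T >= 0.2345

0.2345


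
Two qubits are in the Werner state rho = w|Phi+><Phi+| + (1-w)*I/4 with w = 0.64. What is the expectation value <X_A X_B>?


|Phi+> = (|00> + |11>)/sqrt(2)
For the pure Bell state, <X_A X_B> = +1 (Bell-state Pauli correlator).
The maximally-mixed part I/4 has tr(I/4 * P tensor P) = 0 for any traceless Pauli P.
So <X_A X_B>_rho = w * (+1) + (1 - w) * 0
= 0.64 * (+1)
= 0.6400

0.6400


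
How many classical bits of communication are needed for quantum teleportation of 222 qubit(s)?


Quantum teleportation requires 2 classical bits per qubit teleported.
222 qubit(s) -> 2 * 222 = 444 classical bits

444


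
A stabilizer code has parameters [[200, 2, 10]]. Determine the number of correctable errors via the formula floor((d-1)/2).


Code parameters: [[200, 2, 10]], distance d = 10.
Number of correctable errors = floor((d-1)/2)
= floor((10 - 1)/2)
= floor(9/2)
= 4

4


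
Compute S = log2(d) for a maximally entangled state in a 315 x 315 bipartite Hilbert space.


For a maximally entangled state in d x d:
S = log2(d) = log2(315)
= 8.2992

8.2992


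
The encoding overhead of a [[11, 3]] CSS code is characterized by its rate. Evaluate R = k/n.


Code rate R = k/n
= 3/11
= 0.2727

0.2727


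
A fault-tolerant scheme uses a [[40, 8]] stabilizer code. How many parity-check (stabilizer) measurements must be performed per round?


For an [[n,k]] stabilizer code:
Number of stabilizer generators = n - k
= 40 - 8
= 32

32


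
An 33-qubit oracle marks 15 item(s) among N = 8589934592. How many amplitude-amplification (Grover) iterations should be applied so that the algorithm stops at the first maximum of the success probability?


After j Grover iterations the success probability is P(j) = sin^2((2j+1)*theta), where sin(theta) = sqrt(k/N).
N = 2^33 = 8589934592, k = 15
sin(theta) = sqrt(k/N) = 4.178791485e-05
theta = arcsin(sqrt(k/N)) = 4.178791486e-05 rad
P(j) reaches its first maximum when (2j+1)*theta is as close as possible to pi/2, i.e. j = round(pi/(4*theta) - 1/2).
pi/(4*theta) - 1/2 = 18794.3637
(For comparison, the common estimate pi/4 * sqrt(N/k) = 18794.8637; the exact maximiser is used here.)
Optimal iterations = 18794

18794


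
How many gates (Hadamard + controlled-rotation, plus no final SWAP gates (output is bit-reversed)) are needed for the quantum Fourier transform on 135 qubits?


Hadamard gates: 135
Controlled rotations: n*(n-1)/2 = 135*134/2 = 9045
SWAP gates: 0 (omitted)
Total = 135 + 9045
= 9180

9180


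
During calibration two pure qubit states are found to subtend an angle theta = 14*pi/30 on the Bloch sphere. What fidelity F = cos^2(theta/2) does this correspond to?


For states separated by angle theta on Bloch sphere:
F = cos^2(theta/2)
theta = 14*pi/30 = 1.4661
theta/2 = 0.7330
cos(theta/2) = 0.7431
F = 0.5523

0.5523


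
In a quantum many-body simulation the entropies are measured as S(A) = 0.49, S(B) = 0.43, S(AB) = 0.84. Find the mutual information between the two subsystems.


I(A:B) = S(A) + S(B) - S(AB)
= 0.49 + 0.43 - 0.84
= 0.0800

0.0800


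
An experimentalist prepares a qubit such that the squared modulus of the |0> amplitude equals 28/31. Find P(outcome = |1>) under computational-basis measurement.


|alpha|^2 = 28/31 = 0.9032
|beta|^2 = 1 - 28/31 = 3/31 = 0.0968
P(|1>) = |beta|^2 = 0.0968

0.0968


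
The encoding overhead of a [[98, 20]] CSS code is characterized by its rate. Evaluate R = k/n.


Code rate R = k/n
= 20/98
= 0.2041

0.2041


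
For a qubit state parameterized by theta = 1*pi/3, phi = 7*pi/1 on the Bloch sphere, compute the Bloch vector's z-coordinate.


theta = 1.0472, phi = 21.9911
r_z = cos(theta) = 0.5000

0.5000


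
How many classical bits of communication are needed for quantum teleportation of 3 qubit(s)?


Quantum teleportation requires 2 classical bits per qubit teleported.
3 qubit(s) -> 2 * 3 = 6 classical bits

6


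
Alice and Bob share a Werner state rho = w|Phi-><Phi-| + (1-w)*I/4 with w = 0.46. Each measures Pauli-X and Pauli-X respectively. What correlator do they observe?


|Phi-> = (|00> - |11>)/sqrt(2)
For the pure Bell state, <X_A X_B> = -1 (Bell-state Pauli correlator).
The maximally-mixed part I/4 has tr(I/4 * P tensor P) = 0 for any traceless Pauli P.
So <X_A X_B>_rho = w * (-1) + (1 - w) * 0
= 0.46 * (-1)
= -0.4600

-0.4600


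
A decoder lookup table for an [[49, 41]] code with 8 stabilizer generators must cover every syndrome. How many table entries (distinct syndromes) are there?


Each stabilizer generator gives a binary (+1 or -1) measurement outcome.
With 8 independent generators:
Total syndromes = 2^8
= 256

256


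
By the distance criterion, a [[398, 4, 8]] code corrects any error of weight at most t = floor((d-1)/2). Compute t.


Code parameters: [[398, 4, 8]], distance d = 8.
Number of correctable errors = floor((d-1)/2)
= floor((8 - 1)/2)
= floor(7/2)
= 3

3


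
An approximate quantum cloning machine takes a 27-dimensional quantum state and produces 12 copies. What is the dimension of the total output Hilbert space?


Output space = H^(tensor 12) where dim(H) = 27
dim = 27^12
= 729 (after 2 factors)
= 19683 (after 3 factors)
= 531441 (after 4 factors)
= 14348907 (after 5 factors)
= 387420489 (after 6 factors)
= 10460353203 (after 7 factors)
= 282429536481 (after 8 factors)
= 7625597484987 (after 9 factors)
= 205891132094649 (after 10 factors)
= 5559060566555523 (after 11 factors)
= 150094635296999121 (after 12 factors)
= 150094635296999121

150094635296999121


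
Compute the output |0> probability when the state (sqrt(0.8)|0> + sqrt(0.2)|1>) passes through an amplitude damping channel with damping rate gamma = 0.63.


For amplitude damping with parameter gamma on state sqrt(a)|0> + sqrt(b)|1>:
alpha^2 = 0.8, beta^2 = 0.2
P(|0>) = alpha^2 + gamma * beta^2
= 0.8 + 0.63 * 0.2
= 0.8 + 0.1260
= 0.9260

0.9260


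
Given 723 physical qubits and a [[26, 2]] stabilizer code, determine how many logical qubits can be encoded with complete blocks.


Each code block uses 26 physical qubits for 2 logical qubit(s).
Number of complete blocks = floor(723 / 26) = 27
Logical qubits = 27 * 2
= 54

54


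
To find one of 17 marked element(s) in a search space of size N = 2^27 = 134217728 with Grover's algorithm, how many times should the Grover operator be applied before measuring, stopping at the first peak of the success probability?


After j Grover iterations the success probability is P(j) = sin^2((2j+1)*theta), where sin(theta) = sqrt(k/N).
N = 2^27 = 134217728, k = 17
sin(theta) = sqrt(k/N) = 0.00035589306
theta = arcsin(sqrt(k/N)) = 0.0003558930675 rad
P(j) reaches its first maximum when (2j+1)*theta is as close as possible to pi/2, i.e. j = round(pi/(4*theta) - 1/2).
pi/(4*theta) - 1/2 = 2206.3375
(For comparison, the common estimate pi/4 * sqrt(N/k) = 2206.8375; the exact maximiser is used here.)
Optimal iterations = 2206

2206


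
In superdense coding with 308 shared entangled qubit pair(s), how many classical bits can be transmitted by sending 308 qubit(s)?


Superdense coding allows 2 classical bits per shared entangled pair.
308 pair(s) -> 2 * 308 = 616 classical bits

616


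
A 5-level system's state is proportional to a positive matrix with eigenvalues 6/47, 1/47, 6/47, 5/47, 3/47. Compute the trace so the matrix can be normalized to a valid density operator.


tr(M) = sum of eigenvalues
= 6/47 + 1/47 + 6/47 + 5/47 + 3/47
= 21/47
= 0.4468

0.4468


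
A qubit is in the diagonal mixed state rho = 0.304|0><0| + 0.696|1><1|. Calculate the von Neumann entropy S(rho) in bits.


S = -p*log2(p) - (1-p)*log2(1-p)
p = 0.3040, 1-p = 0.6960
= -0.3040 * log2(0.3040) - 0.6960 * log2(0.6960)
= -(-0.5222) - (-0.3639)
= 0.8861

0.8861


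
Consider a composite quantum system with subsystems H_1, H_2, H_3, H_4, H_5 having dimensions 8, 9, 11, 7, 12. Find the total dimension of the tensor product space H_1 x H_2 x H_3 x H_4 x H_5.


dim(H_1 x H_2 x H_3 x H_4 x H_5) = 8 * 9 * 11 * 7 * 12
= 72 * 11 * 7 * 12
= 792 * 7 * 12
= 5544 * 12
= 66528

66528


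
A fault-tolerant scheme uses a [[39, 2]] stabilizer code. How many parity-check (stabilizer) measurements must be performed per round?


For an [[n,k]] stabilizer code:
Number of stabilizer generators = n - k
= 39 - 2
= 37

37


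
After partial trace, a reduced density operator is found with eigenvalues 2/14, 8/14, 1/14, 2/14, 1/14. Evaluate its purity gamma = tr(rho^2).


tr(rho^2) = sum of eigenvalues squared
= (2/14)^2 + (8/14)^2 + (1/14)^2 + (2/14)^2 + (1/14)^2
= (4 + 64 + 1 + 4 + 1) / 196
= 74/196
= 0.3776

0.3776


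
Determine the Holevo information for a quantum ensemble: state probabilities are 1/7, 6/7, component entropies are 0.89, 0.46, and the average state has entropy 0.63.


chi = S(rho) - sum_i p_i * S(rho_i)
Weighted entropy = 1/7 * 0.89 + 6/7 * 0.46
= 0.5214
chi = 0.63 - 0.5214
= 0.1086

0.1086


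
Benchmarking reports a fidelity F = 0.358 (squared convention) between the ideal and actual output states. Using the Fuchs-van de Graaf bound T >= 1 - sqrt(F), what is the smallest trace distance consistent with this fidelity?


Fuchs-van de Graaf (squared-fidelity convention): 1 - sqrt(F) <= T <= sqrt(1 - F).
Lower bound: T >= 1 - sqrt(F)
sqrt(F) = sqrt(0.358) = 0.5983
T >= 1 - 0.5983
T >= 0.4017

0.4017


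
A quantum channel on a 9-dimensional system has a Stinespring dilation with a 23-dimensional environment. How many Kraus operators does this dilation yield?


Tracing out the environment in an orthonormal basis {|i>_E} gives Kraus operators K_i = <i|_E U |0>_E.
Number of Kraus operators = dim(H_env) = d_env
= 23

23


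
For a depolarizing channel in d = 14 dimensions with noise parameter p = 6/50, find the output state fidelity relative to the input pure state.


F = (1-p) + p/d
= (1 - 0.1200) + 0.1200/14
= 0.8800 + 0.0086
= 0.8886

0.8886


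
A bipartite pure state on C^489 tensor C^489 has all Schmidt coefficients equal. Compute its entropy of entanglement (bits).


For a maximally entangled state in d x d:
S = log2(d) = log2(489)
= 8.9337

8.9337


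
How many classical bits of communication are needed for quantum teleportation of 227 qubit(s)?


Quantum teleportation requires 2 classical bits per qubit teleported.
227 qubit(s) -> 2 * 227 = 454 classical bits

454


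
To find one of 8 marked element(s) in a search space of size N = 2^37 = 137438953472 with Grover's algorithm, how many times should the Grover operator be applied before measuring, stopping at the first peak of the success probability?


After j Grover iterations the success probability is P(j) = sin^2((2j+1)*theta), where sin(theta) = sqrt(k/N).
N = 2^37 = 137438953472, k = 8
sin(theta) = sqrt(k/N) = 7.629394531e-06
theta = arcsin(sqrt(k/N)) = 7.629394531e-06 rad
P(j) reaches its first maximum when (2j+1)*theta is as close as possible to pi/2, i.e. j = round(pi/(4*theta) - 1/2).
pi/(4*theta) - 1/2 = 102943.2081
(For comparison, the common estimate pi/4 * sqrt(N/k) = 102943.7081; the exact maximiser is used here.)
Optimal iterations = 102943

102943


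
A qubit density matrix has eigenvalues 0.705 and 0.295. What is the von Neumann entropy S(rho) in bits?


S = -p*log2(p) - (1-p)*log2(1-p)
p = 0.7050, 1-p = 0.2950
= -0.7050 * log2(0.7050) - 0.2950 * log2(0.2950)
= -(-0.3555) - (-0.5196)
= 0.8751

0.8751


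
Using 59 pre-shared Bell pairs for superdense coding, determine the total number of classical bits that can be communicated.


Superdense coding allows 2 classical bits per shared entangled pair.
59 pair(s) -> 2 * 59 = 118 classical bits

118


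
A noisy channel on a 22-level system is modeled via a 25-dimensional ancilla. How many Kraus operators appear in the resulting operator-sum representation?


Tracing out the environment in an orthonormal basis {|i>_E} gives Kraus operators K_i = <i|_E U |0>_E.
Number of Kraus operators = dim(H_env) = d_env
= 25

25


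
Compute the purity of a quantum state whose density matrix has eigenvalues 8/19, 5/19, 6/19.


tr(rho^2) = sum of eigenvalues squared
= (8/19)^2 + (5/19)^2 + (6/19)^2
= (64 + 25 + 36) / 361
= 125/361
= 0.3463

0.3463


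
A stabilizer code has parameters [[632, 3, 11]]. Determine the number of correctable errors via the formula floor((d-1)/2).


Code parameters: [[632, 3, 11]], distance d = 11.
Number of correctable errors = floor((d-1)/2)
= floor((11 - 1)/2)
= floor(10/2)
= 5

5


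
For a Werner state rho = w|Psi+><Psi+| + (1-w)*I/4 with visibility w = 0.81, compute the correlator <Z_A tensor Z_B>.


|Psi+> = (|01> + |10>)/sqrt(2)
For the pure Bell state, <Z_A Z_B> = -1 (Bell-state Pauli correlator).
The maximally-mixed part I/4 has tr(I/4 * P tensor P) = 0 for any traceless Pauli P.
So <Z_A Z_B>_rho = w * (-1) + (1 - w) * 0
= 0.81 * (-1)
= -0.8100

-0.8100
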